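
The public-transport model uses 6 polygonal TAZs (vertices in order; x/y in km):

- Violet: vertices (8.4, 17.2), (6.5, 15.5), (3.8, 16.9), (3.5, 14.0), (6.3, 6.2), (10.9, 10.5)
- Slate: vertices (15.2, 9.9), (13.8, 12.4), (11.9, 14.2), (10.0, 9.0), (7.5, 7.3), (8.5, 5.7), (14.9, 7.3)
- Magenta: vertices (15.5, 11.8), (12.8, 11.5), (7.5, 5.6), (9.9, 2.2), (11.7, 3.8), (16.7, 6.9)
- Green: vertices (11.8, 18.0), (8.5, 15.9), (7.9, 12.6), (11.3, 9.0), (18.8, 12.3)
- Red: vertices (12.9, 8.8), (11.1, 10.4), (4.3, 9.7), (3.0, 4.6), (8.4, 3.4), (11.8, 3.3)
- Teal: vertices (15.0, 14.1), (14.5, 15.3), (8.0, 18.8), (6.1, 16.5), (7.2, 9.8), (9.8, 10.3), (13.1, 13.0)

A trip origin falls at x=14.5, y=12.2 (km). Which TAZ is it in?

Green

Cast a ray rightward from (14.5, 12.2). For each polygon, the edges (by vertex number in listed order) whose endpoints lie on opposite sides of y = 12.2, where each meets that height, and whether that is right or left of the point:
Violet: 4–5 at x≈4.15 (left), 6–1 at x≈10.27 (left) → 0 crossings.
Slate: 1–2 at x≈13.91 (left), 3–4 at x≈11.17 (left) → 0 crossings.
Magenta: no edge straddles that height → 0 crossings.
Green: 3–4 at x≈8.28 (left), 4–5 at x≈18.57 (right) → 1 crossing.
Red: no edge straddles that height → 0 crossings.
Teal: 4–5 at x≈6.81 (left), 6–7 at x≈12.12 (left) → 0 crossings.
Only Green has an odd count, so the point is inside Green.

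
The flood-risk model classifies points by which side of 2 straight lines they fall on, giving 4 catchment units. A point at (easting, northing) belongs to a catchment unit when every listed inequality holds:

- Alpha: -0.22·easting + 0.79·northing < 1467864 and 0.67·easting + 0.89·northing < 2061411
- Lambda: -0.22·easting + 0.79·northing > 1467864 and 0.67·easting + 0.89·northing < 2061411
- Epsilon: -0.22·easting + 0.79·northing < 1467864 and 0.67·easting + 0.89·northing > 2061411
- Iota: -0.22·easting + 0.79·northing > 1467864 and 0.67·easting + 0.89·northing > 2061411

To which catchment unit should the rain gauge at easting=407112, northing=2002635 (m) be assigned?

Lambda

-0.22·407112 + 0.79·2002635 = 1492517.010, which is > 1467864
0.67·407112 + 0.89·2002635 = 2055110.190, which is < 2061411
This sign pattern matches Lambda.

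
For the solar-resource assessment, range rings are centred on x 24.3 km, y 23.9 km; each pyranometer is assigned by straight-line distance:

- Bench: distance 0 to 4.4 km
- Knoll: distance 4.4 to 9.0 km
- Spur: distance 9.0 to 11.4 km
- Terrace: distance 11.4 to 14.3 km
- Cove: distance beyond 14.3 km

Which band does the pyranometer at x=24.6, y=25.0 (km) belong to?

Distance = √((24.6−24.3)² + (25.0−23.9)²) = √(0.090 + 1.210) = 1.140 km.
0 ≤ 1.140 < 4.4 → Bench.

Bench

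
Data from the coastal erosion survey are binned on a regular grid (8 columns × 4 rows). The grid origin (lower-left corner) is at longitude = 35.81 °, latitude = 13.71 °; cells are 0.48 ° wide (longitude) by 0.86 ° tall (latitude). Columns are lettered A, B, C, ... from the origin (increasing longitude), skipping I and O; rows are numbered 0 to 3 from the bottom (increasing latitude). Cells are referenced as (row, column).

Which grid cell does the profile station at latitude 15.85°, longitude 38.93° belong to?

Column index: ⌊(38.93 − 35.81) / 0.48⌋ = ⌊6.500⌋ = 6 → column G
Row offset from origin: ⌊(15.85 − 13.71) / 0.86⌋ = ⌊2.488⌋ = 2 → row 2

(2, G)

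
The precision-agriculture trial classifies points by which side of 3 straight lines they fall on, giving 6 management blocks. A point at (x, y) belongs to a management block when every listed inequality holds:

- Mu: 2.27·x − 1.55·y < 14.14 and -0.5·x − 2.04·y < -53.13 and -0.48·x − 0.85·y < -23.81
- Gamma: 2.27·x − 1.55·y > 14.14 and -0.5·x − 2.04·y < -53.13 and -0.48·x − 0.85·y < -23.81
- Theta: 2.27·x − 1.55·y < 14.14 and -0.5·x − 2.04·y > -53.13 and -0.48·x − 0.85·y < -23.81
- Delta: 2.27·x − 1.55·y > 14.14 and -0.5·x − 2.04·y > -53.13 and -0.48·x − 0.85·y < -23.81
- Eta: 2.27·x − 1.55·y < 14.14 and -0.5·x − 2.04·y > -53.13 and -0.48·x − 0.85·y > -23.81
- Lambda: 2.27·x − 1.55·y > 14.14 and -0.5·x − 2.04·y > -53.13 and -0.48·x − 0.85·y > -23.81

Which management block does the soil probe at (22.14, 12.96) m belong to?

2.27·22.14 − 1.55·12.96 = 30.170, which is > 14.14
-0.5·22.14 − 2.04·12.96 = -37.508, which is > -53.13
-0.48·22.14 − 0.85·12.96 = -21.643, which is > -23.81
This sign pattern matches Lambda.

Lambda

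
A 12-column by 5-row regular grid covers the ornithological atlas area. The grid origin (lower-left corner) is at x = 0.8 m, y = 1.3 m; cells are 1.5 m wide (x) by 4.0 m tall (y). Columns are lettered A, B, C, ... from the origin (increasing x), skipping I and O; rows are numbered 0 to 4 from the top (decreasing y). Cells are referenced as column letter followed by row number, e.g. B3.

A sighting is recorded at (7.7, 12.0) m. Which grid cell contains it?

Column index: ⌊(7.7 − 0.8) / 1.5⌋ = ⌊4.600⌋ = 4 → column E
Row offset from origin: ⌊(12.0 − 1.3) / 4.0⌋ = ⌊2.675⌋ = 2 → row 2 (counted from top)

E2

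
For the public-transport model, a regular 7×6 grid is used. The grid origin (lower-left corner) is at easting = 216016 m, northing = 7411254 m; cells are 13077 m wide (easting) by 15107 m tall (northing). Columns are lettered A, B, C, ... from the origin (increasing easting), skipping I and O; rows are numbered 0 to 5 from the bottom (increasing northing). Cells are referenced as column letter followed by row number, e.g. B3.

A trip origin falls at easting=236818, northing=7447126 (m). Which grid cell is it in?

B2

Column index: ⌊(236818 − 216016) / 13077⌋ = ⌊1.591⌋ = 1 → column B
Row offset from origin: ⌊(7447126 − 7411254) / 15107⌋ = ⌊2.375⌋ = 2 → row 2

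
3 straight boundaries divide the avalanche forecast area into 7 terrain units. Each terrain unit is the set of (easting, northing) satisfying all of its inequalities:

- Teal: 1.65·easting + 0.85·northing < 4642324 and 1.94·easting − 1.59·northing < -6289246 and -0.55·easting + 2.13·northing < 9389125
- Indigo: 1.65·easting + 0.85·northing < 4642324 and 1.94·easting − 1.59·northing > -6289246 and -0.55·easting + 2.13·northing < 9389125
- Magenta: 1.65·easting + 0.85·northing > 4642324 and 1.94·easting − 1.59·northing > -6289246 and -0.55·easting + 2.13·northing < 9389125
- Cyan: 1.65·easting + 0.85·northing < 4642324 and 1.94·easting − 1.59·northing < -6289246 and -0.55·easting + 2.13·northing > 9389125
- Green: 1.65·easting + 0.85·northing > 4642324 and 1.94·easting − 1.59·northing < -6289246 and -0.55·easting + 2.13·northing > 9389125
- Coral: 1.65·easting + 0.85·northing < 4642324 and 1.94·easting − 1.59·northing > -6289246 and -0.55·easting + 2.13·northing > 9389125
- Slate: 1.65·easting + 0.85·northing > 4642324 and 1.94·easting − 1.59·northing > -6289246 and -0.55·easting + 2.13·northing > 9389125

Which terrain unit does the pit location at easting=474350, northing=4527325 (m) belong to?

1.65·474350 + 0.85·4527325 = 4630903.750, which is < 4642324
1.94·474350 − 1.59·4527325 = -6278207.750, which is > -6289246
-0.55·474350 + 2.13·4527325 = 9382309.750, which is < 9389125
This sign pattern matches Indigo.

Indigo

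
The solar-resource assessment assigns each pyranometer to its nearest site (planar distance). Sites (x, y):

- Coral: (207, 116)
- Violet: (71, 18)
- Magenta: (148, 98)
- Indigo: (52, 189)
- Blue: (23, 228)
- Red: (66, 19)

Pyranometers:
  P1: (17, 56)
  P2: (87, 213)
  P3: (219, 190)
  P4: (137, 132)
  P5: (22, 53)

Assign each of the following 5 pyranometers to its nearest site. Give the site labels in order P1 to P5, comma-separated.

P1 → Red (d²=3770.00)
P2 → Indigo (d²=1801.00)
P3 → Coral (d²=5620.00)
P4 → Magenta (d²=1277.00)
P5 → Red (d²=3092.00)

Red, Indigo, Coral, Magenta, Red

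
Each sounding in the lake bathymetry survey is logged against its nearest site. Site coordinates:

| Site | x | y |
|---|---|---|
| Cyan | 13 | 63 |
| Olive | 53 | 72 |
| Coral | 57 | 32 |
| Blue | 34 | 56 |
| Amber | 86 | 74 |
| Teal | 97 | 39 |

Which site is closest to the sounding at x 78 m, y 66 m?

Amber

Squared distances to each site:
Cyan: 4234.000; Olive: 661.000; Coral: 1597.000; Blue: 2036.000; Amber: 128.000; Teal: 1090.000.
Minimum at Amber.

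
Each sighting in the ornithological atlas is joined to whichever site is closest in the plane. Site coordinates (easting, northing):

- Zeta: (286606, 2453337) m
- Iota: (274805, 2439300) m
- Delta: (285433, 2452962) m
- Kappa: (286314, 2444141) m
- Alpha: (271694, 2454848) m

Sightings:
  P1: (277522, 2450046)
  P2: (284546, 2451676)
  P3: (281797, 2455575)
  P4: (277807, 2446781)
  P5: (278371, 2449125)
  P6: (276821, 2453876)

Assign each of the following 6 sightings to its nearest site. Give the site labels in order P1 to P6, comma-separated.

P1 → Alpha (d²=57024788.00)
P2 → Delta (d²=2440565.00)
P3 → Delta (d²=20048265.00)
P4 → Iota (d²=64977365.00)
P5 → Delta (d²=64594413.00)
P6 → Alpha (d²=27230913.00)

Alpha, Delta, Delta, Iota, Delta, Alpha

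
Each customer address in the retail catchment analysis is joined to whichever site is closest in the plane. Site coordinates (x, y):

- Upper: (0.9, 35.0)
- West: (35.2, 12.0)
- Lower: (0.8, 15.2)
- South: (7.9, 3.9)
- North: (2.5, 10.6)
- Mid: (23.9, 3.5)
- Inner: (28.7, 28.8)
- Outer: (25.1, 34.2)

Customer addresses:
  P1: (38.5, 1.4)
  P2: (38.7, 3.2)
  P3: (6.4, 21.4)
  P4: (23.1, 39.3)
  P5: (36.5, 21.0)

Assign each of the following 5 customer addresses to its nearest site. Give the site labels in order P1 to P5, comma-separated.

West, West, Lower, Outer, West

P1 → West (d²=123.25)
P2 → West (d²=89.69)
P3 → Lower (d²=69.80)
P4 → Outer (d²=30.01)
P5 → West (d²=82.69)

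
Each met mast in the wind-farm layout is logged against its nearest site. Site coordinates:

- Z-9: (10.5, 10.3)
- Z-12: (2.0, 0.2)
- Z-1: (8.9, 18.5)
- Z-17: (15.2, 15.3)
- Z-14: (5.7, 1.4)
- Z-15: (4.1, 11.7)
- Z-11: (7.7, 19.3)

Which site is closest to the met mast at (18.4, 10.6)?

Squared distances to each site:
Z-9: 62.500; Z-12: 377.120; Z-1: 152.660; Z-17: 32.330; Z-14: 245.930; Z-15: 205.700; Z-11: 190.180.
Minimum at Z-17.

Z-17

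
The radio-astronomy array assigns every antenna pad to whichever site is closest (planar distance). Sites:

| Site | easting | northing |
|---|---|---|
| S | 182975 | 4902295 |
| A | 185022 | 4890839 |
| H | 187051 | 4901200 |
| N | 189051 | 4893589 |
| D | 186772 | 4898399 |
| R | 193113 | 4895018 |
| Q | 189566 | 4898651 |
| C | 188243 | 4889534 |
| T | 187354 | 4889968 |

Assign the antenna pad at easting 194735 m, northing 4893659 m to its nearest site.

R

Squared distances to each site:
S: 212878096.000; A: 102294769.000; H: 115910537.000; N: 32312756.000; D: 85876969.000; R: 4477765.000; Q: 51638625.000; C: 59161689.000; T: 68102642.000.
Minimum at R.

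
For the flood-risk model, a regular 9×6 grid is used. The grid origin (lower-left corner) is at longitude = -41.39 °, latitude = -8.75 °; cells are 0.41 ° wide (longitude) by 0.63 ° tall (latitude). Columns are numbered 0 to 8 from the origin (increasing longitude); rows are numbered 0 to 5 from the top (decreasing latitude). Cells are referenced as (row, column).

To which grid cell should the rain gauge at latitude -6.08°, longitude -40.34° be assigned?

(1, 2)

Column index: ⌊(-40.34 − -41.39) / 0.41⌋ = ⌊2.561⌋ = 2
Row offset from origin: ⌊(-6.08 − -8.75) / 0.63⌋ = ⌊4.238⌋ = 4 → row 1 (counted from top)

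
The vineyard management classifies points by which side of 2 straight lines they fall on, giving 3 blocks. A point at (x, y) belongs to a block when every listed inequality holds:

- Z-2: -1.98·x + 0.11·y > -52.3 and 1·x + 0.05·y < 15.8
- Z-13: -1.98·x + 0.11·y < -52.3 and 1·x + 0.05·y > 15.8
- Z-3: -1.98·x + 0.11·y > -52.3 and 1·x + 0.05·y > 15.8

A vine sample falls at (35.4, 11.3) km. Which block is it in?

Z-13

-1.98·35.4 + 0.11·11.3 = -68.849, which is < -52.3
1·35.4 + 0.05·11.3 = 35.965, which is > 15.8
This sign pattern matches Z-13.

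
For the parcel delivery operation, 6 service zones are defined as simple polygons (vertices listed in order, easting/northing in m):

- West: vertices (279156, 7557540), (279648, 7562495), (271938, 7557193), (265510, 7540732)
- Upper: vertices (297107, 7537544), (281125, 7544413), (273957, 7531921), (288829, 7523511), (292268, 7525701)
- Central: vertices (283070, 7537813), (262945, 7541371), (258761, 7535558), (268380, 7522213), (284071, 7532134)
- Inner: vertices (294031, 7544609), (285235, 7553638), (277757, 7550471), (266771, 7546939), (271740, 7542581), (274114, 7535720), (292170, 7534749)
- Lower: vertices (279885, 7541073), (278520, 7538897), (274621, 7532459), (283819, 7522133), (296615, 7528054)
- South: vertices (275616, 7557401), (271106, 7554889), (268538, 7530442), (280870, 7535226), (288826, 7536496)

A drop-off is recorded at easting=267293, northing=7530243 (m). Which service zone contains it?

Central

Cast a ray rightward from (267293, 7530243). For each polygon, the edges (by vertex number in listed order) whose endpoints lie on opposite sides of northing = 7530243, where each meets that height, and whether that is right or left of the point:
West: no edge straddles that height → 0 crossings.
Upper: 3–4 at easting≈276924.3 (right), 5–1 at easting≈294123.8 (right) → 2 crossings.
Central: 3–4 at easting≈262592.0 (left), 4–5 at easting≈281080.2 (right) → 1 crossing.
Inner: no edge straddles that height → 0 crossings.
Lower: 3–4 at easting≈276594.9 (right), 5–1 at easting≈293802.0 (right) → 2 crossings.
South: no edge straddles that height → 0 crossings.
Only Central has an odd count, so the point is inside Central.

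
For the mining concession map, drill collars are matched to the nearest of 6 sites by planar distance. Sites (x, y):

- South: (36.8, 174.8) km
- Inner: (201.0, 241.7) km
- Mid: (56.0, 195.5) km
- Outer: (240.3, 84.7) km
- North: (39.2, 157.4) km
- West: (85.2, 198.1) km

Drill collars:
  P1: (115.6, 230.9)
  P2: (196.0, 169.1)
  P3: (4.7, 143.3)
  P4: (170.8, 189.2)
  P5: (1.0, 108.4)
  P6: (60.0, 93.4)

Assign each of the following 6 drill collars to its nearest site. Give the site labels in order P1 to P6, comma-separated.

P1 → West (d²=2000.00)
P2 → Inner (d²=5295.76)
P3 → North (d²=1389.06)
P4 → Inner (d²=3668.29)
P5 → North (d²=3860.24)
P6 → North (d²=4528.64)

West, Inner, North, Inner, North, North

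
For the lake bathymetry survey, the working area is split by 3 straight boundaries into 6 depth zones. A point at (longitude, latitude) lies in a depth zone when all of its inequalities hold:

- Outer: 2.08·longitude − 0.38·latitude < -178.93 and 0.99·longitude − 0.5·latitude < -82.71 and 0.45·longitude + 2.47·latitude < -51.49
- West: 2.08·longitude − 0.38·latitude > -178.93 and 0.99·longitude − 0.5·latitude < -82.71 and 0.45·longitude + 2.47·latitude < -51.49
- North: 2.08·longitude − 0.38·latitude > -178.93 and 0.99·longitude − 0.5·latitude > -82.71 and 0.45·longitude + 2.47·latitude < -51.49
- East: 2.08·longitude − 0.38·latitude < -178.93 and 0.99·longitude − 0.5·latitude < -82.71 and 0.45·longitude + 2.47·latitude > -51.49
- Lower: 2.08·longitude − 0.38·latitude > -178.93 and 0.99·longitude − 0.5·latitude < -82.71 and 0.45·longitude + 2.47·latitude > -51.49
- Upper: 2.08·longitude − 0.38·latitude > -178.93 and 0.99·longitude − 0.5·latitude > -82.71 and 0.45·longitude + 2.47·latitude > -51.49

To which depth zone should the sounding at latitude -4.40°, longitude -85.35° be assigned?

2.08·-85.35 − 0.38·-4.40 = -175.856, which is > -178.93
0.99·-85.35 − 0.5·-4.40 = -82.296, which is > -82.71
0.45·-85.35 + 2.47·-4.40 = -49.276, which is > -51.49
This sign pattern matches Upper.

Upper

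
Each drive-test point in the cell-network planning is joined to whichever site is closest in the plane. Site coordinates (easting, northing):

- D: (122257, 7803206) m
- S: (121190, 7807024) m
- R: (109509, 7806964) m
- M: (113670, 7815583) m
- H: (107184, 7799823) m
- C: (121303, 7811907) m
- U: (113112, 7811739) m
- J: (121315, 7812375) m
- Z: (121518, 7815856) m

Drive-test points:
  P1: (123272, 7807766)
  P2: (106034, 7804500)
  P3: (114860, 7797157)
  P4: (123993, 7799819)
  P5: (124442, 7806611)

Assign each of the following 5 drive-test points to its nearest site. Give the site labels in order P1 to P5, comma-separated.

S, R, H, D, S

P1 → S (d²=4885288.00)
P2 → R (d²=18146921.00)
P3 → H (d²=66028532.00)
P4 → D (d²=14485465.00)
P5 → S (d²=10746073.00)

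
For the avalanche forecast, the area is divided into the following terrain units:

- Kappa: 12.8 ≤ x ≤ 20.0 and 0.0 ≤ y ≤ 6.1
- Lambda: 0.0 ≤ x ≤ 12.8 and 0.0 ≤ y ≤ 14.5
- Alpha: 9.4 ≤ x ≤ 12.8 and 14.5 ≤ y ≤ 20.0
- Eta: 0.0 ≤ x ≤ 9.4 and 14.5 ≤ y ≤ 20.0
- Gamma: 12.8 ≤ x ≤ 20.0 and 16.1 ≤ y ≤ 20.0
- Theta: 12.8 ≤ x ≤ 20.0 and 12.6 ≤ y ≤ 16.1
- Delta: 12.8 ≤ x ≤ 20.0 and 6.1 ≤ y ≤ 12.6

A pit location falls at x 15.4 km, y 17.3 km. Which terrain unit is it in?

Gamma

The point has x = 15.4 and y = 17.3.
Only Gamma satisfies 12.8 ≤ x ≤ 20.0 and 16.1 ≤ y ≤ 20.0.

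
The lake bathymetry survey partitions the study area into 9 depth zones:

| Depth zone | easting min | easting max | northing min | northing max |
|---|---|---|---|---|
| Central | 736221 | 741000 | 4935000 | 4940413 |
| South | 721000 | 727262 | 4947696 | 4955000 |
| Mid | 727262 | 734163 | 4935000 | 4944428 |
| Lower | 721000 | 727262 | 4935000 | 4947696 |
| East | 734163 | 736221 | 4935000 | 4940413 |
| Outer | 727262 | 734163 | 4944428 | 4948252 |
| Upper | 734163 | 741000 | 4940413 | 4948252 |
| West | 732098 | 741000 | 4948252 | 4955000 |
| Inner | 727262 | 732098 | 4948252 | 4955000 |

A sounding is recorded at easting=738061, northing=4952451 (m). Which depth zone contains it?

The point has easting = 738061 and northing = 4952451.
Only West satisfies 732098 ≤ easting ≤ 741000 and 4948252 ≤ northing ≤ 4955000.

West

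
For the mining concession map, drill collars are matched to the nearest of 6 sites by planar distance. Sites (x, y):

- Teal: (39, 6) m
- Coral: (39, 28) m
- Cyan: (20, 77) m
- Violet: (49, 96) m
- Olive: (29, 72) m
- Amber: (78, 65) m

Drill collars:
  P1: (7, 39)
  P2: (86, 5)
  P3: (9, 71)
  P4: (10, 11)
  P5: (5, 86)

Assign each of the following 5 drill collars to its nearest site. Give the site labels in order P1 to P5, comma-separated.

Coral, Teal, Cyan, Teal, Cyan

P1 → Coral (d²=1145.00)
P2 → Teal (d²=2210.00)
P3 → Cyan (d²=157.00)
P4 → Teal (d²=866.00)
P5 → Cyan (d²=306.00)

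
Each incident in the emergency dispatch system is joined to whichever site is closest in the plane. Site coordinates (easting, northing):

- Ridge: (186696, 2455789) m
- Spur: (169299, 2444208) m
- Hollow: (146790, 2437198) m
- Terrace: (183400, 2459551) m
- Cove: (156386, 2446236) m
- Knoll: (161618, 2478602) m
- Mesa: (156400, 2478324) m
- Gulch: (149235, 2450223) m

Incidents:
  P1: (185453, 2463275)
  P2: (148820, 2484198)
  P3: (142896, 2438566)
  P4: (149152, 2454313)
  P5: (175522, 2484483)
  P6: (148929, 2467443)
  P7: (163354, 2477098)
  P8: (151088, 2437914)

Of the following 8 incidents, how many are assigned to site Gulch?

P1 → Terrace
P2 → Mesa
P3 → Hollow
P4 → Gulch
P5 → Knoll
P6 → Mesa
P7 → Knoll
P8 → Hollow
1 of the 8 goes to Gulch.

1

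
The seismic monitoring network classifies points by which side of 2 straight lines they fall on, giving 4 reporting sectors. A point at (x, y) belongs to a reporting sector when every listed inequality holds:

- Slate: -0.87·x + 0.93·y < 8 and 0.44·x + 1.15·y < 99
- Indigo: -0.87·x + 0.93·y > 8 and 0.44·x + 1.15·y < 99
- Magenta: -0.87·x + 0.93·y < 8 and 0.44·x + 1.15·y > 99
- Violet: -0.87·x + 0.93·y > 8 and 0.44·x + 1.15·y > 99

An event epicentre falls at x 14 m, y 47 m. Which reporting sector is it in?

Indigo

-0.87·14 + 0.93·47 = 31.530, which is > 8
0.44·14 + 1.15·47 = 60.210, which is < 99
This sign pattern matches Indigo.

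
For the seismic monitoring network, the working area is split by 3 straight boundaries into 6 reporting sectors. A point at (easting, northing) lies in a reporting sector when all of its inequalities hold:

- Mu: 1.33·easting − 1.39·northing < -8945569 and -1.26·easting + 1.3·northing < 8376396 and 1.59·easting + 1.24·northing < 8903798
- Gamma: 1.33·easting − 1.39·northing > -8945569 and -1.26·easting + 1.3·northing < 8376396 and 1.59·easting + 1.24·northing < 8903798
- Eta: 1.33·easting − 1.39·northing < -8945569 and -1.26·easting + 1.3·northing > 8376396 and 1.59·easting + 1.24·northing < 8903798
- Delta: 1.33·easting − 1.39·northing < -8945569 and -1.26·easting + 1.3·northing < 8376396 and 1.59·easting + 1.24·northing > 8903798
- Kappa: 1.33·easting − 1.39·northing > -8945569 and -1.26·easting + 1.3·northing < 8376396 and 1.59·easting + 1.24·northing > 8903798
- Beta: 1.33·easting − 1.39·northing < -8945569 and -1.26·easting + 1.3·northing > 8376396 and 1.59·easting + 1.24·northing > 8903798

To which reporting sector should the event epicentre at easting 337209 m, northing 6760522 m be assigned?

Delta

1.33·337209 − 1.39·6760522 = -8948637.610, which is < -8945569
-1.26·337209 + 1.3·6760522 = 8363795.260, which is < 8376396
1.59·337209 + 1.24·6760522 = 8919209.590, which is > 8903798
This sign pattern matches Delta.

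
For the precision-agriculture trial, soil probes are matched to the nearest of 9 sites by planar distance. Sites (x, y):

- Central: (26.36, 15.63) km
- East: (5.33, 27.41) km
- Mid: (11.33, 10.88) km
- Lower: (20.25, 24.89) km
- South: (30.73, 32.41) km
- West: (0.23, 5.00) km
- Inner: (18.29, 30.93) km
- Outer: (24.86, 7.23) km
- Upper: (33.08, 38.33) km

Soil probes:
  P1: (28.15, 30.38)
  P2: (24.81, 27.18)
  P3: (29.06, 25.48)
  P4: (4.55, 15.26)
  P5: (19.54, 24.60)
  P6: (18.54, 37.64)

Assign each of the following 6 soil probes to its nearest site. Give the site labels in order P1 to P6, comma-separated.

South, Lower, South, Mid, Lower, Inner

P1 → South (d²=10.78)
P2 → Lower (d²=26.04)
P3 → South (d²=50.81)
P4 → Mid (d²=65.15)
P5 → Lower (d²=0.59)
P6 → Inner (d²=45.09)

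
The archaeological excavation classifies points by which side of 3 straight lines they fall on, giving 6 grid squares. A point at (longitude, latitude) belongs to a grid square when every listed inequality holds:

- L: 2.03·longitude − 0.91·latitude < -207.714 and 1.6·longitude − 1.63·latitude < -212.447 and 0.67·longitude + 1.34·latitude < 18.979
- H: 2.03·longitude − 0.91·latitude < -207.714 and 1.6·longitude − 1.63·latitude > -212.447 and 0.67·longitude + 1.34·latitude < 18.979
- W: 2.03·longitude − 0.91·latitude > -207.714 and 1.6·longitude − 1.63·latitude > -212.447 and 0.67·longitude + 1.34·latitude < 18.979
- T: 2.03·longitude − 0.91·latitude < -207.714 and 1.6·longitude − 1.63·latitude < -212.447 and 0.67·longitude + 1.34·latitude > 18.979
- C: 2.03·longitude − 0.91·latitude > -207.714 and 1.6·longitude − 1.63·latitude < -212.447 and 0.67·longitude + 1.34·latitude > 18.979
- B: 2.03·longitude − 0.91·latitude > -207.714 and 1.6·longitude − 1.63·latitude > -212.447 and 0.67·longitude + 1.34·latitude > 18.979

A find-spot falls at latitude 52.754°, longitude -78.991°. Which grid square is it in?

H

2.03·-78.991 − 0.91·52.754 = -208.358, which is < -207.714
1.6·-78.991 − 1.63·52.754 = -212.375, which is > -212.447
0.67·-78.991 + 1.34·52.754 = 17.766, which is < 18.979
This sign pattern matches H.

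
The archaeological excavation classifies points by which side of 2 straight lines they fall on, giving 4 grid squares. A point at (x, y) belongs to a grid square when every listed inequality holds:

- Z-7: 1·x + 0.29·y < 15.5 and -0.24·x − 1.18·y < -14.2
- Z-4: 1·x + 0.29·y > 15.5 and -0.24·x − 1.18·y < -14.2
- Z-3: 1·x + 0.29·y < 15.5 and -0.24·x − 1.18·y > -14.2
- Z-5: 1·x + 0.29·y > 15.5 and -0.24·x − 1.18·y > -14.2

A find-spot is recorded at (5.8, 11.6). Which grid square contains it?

Z-7

1·5.8 + 0.29·11.6 = 9.164, which is < 15.5
-0.24·5.8 − 1.18·11.6 = -15.080, which is < -14.2
This sign pattern matches Z-7.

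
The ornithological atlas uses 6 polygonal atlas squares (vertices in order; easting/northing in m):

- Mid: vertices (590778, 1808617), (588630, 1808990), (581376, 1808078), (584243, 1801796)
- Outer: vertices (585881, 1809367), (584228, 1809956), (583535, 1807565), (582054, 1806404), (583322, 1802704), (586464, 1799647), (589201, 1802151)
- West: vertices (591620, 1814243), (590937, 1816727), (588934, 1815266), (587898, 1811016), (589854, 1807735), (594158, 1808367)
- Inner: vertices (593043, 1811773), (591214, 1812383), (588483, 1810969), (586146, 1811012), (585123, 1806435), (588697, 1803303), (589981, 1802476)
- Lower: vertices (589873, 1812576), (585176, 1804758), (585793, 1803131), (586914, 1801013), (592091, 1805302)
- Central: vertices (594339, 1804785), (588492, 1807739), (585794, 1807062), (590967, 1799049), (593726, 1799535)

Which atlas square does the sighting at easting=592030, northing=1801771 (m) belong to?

Cast a ray rightward from (592030, 1801771). For each polygon, the edges (by vertex number in listed order) whose endpoints lie on opposite sides of northing = 1801771, where each meets that height, and whether that is right or left of the point:
Mid: no edge straddles that height → 0 crossings.
Outer: 5–6 at easting≈584280.9 (left), 6–7 at easting≈588785.6 (left) → 0 crossings.
West: no edge straddles that height → 0 crossings.
Inner: no edge straddles that height → 0 crossings.
Lower: 3–4 at easting≈586512.8 (left), 4–5 at easting≈587828.9 (left) → 0 crossings.
Central: 3–4 at easting≈589209.7 (left), 5–1 at easting≈593987.1 (right) → 1 crossing.
Only Central has an odd count, so the point is inside Central.

Central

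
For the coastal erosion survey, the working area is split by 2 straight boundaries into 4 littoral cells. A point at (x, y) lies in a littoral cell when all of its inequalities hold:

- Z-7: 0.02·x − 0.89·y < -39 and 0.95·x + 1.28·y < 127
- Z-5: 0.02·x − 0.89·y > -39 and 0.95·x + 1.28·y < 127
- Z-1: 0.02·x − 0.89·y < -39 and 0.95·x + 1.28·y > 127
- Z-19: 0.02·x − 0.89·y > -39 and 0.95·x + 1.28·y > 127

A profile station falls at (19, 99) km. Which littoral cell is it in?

0.02·19 − 0.89·99 = -87.730, which is < -39
0.95·19 + 1.28·99 = 144.770, which is > 127
This sign pattern matches Z-1.

Z-1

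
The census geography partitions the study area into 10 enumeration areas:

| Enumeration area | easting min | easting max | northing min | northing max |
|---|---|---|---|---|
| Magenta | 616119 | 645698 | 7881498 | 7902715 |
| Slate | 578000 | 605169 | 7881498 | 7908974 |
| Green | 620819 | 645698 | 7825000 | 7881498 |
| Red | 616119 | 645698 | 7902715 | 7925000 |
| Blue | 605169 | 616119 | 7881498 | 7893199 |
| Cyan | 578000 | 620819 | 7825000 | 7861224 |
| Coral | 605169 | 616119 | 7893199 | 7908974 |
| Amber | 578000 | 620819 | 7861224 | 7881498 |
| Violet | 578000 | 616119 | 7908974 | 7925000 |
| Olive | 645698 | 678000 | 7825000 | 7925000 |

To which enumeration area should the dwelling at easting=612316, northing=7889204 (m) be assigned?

Blue

The point has easting = 612316 and northing = 7889204.
Only Blue satisfies 605169 ≤ easting ≤ 616119 and 7881498 ≤ northing ≤ 7893199.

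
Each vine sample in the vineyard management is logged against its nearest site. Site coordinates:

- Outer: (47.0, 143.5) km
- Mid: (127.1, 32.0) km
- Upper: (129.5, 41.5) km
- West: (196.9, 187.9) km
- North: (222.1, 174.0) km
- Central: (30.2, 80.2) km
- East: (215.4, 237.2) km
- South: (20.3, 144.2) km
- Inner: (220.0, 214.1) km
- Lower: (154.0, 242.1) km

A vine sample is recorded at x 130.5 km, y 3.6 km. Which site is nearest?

Mid

Squared distances to each site:
Outer: 26544.260; Mid: 818.120; Upper: 1437.410; West: 38375.450; North: 37426.720; Central: 15927.650; East: 61776.970; South: 31912.400; Inner: 52320.500; Lower: 57434.500.
Minimum at Mid.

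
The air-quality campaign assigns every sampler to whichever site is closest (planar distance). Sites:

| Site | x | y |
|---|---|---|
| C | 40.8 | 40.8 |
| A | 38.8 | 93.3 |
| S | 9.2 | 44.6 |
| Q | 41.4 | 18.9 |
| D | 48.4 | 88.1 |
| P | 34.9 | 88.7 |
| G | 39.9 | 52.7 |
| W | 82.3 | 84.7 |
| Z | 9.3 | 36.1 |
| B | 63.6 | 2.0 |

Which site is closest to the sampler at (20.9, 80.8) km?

P

Squared distances to each site:
C: 1996.010; A: 476.660; S: 1447.330; Q: 4251.860; D: 809.540; P: 258.410; G: 1150.610; W: 3785.170; Z: 2132.650; B: 8032.730.
Minimum at P.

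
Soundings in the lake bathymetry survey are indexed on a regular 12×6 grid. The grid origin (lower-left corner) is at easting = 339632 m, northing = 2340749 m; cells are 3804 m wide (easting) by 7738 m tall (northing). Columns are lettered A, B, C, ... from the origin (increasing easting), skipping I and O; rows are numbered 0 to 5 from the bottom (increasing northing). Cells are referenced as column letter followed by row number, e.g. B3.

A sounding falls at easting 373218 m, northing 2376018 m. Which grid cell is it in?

J4

Column index: ⌊(373218 − 339632) / 3804⌋ = ⌊8.829⌋ = 8 → column J
Row offset from origin: ⌊(2376018 − 2340749) / 7738⌋ = ⌊4.558⌋ = 4 → row 4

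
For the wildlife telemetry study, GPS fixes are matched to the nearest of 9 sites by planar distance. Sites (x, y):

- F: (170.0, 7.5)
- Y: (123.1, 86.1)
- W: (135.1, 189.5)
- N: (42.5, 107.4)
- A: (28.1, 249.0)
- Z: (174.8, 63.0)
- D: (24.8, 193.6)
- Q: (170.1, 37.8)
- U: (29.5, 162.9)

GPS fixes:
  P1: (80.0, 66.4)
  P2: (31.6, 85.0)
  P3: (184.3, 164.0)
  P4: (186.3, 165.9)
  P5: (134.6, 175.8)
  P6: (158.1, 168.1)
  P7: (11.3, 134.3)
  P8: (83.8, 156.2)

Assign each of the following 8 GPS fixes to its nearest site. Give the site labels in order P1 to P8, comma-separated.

P1 → Y (d²=2245.70)
P2 → N (d²=620.57)
P3 → W (d²=3070.89)
P4 → W (d²=3178.40)
P5 → W (d²=187.94)
P6 → W (d²=986.96)
P7 → U (d²=1149.20)
P8 → U (d²=2993.38)

Y, N, W, W, W, W, U, U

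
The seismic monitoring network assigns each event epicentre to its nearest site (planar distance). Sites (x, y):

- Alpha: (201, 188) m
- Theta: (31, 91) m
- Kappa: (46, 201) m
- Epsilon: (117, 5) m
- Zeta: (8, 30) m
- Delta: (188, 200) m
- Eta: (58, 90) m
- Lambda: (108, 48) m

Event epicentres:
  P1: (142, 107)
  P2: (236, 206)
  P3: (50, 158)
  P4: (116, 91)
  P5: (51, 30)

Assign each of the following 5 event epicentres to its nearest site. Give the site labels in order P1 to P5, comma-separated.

Lambda, Alpha, Kappa, Lambda, Zeta

P1 → Lambda (d²=4637.00)
P2 → Alpha (d²=1549.00)
P3 → Kappa (d²=1865.00)
P4 → Lambda (d²=1913.00)
P5 → Zeta (d²=1849.00)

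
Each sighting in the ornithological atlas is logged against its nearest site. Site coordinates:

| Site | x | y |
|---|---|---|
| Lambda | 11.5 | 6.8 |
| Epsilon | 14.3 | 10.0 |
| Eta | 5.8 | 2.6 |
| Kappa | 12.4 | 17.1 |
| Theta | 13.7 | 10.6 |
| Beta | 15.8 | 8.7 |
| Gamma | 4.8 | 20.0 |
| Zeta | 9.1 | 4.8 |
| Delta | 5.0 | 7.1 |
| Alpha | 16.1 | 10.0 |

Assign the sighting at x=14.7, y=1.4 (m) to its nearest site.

Squared distances to each site:
Lambda: 39.400; Epsilon: 74.120; Eta: 80.650; Kappa: 251.780; Theta: 85.640; Beta: 54.500; Gamma: 443.970; Zeta: 42.920; Delta: 126.580; Alpha: 75.920.
Minimum at Lambda.

Lambda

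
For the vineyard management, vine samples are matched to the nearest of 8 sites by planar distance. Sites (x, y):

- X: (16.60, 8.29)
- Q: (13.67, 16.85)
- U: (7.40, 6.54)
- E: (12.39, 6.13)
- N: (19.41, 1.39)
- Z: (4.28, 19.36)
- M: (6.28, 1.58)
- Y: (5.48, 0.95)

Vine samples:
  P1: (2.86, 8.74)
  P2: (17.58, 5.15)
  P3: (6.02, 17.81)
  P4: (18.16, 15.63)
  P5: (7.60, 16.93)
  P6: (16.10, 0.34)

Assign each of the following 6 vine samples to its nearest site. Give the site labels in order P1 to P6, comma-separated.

P1 → U (d²=25.45)
P2 → X (d²=10.82)
P3 → Z (d²=5.43)
P4 → Q (d²=21.65)
P5 → Z (d²=16.93)
P6 → N (d²=12.06)

U, X, Z, Q, Z, N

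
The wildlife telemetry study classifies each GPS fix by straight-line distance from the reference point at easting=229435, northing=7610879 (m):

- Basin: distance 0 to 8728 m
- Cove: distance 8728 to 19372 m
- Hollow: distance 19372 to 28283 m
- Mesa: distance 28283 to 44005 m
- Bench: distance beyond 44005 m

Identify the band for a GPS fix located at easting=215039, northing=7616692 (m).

Cove

Distance = √((215039−229435)² + (7616692−7610879)²) = √(207244816.000 + 33790969.000) = 15525.327 m.
8728 ≤ 15525.327 < 19372 → Cove.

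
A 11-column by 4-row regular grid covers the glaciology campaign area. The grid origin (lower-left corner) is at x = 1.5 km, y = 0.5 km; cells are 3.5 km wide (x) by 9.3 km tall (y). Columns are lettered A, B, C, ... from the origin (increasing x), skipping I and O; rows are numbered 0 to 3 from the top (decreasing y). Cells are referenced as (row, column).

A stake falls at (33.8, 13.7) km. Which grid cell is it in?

Column index: ⌊(33.8 − 1.5) / 3.5⌋ = ⌊9.229⌋ = 9 → column K
Row offset from origin: ⌊(13.7 − 0.5) / 9.3⌋ = ⌊1.419⌋ = 1 → row 2 (counted from top)

(2, K)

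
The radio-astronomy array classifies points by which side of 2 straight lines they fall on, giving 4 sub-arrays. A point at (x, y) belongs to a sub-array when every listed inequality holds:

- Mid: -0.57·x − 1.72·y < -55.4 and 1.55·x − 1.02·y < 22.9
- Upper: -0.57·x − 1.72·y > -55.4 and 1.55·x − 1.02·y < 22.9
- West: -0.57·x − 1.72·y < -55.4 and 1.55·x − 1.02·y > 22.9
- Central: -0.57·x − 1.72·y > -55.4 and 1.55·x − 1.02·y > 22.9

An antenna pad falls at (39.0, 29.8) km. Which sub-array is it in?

-0.57·39.0 − 1.72·29.8 = -73.486, which is < -55.4
1.55·39.0 − 1.02·29.8 = 30.054, which is > 22.9
This sign pattern matches West.

West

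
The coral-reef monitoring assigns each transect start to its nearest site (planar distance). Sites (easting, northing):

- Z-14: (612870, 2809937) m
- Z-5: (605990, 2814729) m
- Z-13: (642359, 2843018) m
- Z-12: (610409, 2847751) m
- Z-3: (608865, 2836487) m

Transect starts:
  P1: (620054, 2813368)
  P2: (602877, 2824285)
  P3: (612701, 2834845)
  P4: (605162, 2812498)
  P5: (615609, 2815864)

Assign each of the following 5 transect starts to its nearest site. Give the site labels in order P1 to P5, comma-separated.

Z-14, Z-5, Z-3, Z-5, Z-14

P1 → Z-14 (d²=63381617.00)
P2 → Z-5 (d²=101007905.00)
P3 → Z-3 (d²=17411060.00)
P4 → Z-5 (d²=5662945.00)
P5 → Z-14 (d²=42631450.00)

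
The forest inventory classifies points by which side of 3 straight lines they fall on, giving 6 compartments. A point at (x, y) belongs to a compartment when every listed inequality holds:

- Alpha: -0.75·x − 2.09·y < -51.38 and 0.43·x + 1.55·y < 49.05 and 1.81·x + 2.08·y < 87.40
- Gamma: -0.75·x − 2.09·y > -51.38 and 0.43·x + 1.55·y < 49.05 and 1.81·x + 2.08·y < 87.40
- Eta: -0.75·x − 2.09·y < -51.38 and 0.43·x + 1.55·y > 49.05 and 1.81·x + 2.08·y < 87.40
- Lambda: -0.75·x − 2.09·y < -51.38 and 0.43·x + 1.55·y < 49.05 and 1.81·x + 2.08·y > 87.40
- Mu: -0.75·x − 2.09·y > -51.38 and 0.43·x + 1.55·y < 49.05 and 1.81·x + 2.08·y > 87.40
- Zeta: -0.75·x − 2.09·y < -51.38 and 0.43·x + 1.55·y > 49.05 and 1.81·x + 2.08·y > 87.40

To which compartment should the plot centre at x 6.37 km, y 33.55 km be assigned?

-0.75·6.37 − 2.09·33.55 = -74.897, which is < -51.38
0.43·6.37 + 1.55·33.55 = 54.742, which is > 49.05
1.81·6.37 + 2.08·33.55 = 81.314, which is < 87.40
This sign pattern matches Eta.

Eta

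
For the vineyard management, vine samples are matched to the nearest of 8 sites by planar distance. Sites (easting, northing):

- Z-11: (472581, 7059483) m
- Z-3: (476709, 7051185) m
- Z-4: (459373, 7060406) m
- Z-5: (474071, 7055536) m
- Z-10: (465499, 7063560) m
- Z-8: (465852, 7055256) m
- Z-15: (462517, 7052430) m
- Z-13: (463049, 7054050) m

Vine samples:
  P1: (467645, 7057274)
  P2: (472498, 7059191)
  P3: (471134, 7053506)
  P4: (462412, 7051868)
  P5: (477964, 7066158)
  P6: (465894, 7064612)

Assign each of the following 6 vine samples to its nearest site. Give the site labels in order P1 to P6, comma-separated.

P1 → Z-8 (d²=7287173.00)
P2 → Z-11 (d²=92153.00)
P3 → Z-5 (d²=12746869.00)
P4 → Z-15 (d²=326869.00)
P5 → Z-11 (d²=73532314.00)
P6 → Z-10 (d²=1262729.00)

Z-8, Z-11, Z-5, Z-15, Z-11, Z-10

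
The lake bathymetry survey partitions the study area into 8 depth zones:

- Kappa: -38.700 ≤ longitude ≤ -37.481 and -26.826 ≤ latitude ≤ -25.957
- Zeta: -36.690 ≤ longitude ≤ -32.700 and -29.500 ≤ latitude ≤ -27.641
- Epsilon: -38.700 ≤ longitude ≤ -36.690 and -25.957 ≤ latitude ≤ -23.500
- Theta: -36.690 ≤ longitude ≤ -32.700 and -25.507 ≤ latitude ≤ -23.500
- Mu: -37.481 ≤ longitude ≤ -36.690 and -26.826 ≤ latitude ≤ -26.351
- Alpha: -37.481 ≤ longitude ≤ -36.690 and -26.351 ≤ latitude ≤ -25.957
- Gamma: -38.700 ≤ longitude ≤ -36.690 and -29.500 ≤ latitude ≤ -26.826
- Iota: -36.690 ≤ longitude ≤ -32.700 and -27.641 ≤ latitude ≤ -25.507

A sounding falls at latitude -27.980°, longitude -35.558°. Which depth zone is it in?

Zeta

The point has longitude = -35.558 and latitude = -27.980.
Only Zeta satisfies -36.690 ≤ longitude ≤ -32.700 and -29.500 ≤ latitude ≤ -27.641.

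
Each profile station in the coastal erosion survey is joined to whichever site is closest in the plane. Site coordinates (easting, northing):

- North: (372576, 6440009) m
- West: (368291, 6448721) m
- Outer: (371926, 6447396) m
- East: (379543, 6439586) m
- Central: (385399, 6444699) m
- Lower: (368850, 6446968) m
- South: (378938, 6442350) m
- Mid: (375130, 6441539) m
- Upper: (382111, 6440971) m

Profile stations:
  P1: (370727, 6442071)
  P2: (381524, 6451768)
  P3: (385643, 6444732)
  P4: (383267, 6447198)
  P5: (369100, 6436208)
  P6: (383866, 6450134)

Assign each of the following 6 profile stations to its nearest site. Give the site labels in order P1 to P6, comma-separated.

North, Central, Central, Central, North, Central

P1 → North (d²=7670645.00)
P2 → Central (d²=64986386.00)
P3 → Central (d²=60625.00)
P4 → Central (d²=10790425.00)
P5 → North (d²=26530177.00)
P6 → Central (d²=31889314.00)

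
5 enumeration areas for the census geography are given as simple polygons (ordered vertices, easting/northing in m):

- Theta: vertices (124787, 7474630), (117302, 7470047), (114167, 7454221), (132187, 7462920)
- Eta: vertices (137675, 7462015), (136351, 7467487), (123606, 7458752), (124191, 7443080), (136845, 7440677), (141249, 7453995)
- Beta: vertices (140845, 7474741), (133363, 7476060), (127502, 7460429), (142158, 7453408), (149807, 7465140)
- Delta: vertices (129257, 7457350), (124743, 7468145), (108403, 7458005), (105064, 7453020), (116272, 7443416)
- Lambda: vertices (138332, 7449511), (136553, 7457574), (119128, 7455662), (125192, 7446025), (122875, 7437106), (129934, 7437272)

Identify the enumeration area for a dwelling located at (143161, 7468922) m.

Cast a ray rightward from (143161, 7468922). For each polygon, the edges (by vertex number in listed order) whose endpoints lie on opposite sides of northing = 7468922, where each meets that height, and whether that is right or left of the point:
Theta: 2–3 at easting≈117079.1 (left), 4–1 at easting≈128394.1 (left) → 0 crossings.
Eta: no edge straddles that height → 0 crossings.
Beta: 2–3 at easting≈130686.5 (left), 5–1 at easting≈146276.7 (right) → 1 crossing.
Delta: no edge straddles that height → 0 crossings.
Lambda: no edge straddles that height → 0 crossings.
Only Beta has an odd count, so the point is inside Beta.

Beta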